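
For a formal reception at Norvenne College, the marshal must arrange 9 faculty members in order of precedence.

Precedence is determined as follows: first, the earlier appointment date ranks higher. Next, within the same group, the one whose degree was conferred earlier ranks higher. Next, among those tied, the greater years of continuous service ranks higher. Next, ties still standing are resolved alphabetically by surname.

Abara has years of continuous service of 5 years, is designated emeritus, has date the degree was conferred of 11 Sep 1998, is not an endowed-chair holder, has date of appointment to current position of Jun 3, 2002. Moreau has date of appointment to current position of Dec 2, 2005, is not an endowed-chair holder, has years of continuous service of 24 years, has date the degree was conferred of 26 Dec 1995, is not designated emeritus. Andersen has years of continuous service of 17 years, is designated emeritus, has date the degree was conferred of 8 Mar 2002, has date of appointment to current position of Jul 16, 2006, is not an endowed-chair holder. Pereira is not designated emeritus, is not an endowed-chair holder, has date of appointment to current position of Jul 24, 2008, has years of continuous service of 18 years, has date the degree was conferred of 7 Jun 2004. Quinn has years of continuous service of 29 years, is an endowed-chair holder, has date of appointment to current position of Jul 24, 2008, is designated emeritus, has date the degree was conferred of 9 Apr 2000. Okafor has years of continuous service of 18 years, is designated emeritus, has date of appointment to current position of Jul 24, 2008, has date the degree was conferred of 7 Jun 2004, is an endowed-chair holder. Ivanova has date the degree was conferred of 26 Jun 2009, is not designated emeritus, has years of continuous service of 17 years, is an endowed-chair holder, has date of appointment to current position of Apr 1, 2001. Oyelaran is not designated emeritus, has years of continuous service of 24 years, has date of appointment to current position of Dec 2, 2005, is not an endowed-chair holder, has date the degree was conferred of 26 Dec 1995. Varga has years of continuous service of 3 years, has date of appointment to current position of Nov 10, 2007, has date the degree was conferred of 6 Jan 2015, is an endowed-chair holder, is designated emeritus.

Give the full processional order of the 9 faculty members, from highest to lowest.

Ivanova, Abara, Moreau, Oyelaran, Andersen, Varga, Quinn, Okafor, Pereira

By date of appointment to current position (earlier first): Ivanova (Apr 1, 2001); then Abara (Jun 3, 2002); then Moreau and Oyelaran (both Dec 2, 2005); then Andersen (Jul 16, 2006); then Varga (Nov 10, 2007); then Quinn, Okafor and Pereira (each Jul 24, 2008).
Moreau and Oyelaran both have date the degree was conferred 26 Dec 1995, so the next rule applies.
Moreau and Oyelaran both have years of continuous service 24 years, so the next rule applies.
Among Moreau and Oyelaran, alphabetically by surname: Moreau before Oyelaran.
Among Quinn, Okafor and Pereira, by date the degree was conferred (earlier first): Quinn (9 Apr 2000) before Okafor and Pereira (7 Jun 2004).
Okafor and Pereira both have years of continuous service 18 years, so the next rule applies.
Among Okafor and Pereira, alphabetically by surname: Okafor before Pereira.
Full order: Ivanova, Abara, Moreau, Oyelaran, Andersen, Varga, Quinn, Okafor, Pereira.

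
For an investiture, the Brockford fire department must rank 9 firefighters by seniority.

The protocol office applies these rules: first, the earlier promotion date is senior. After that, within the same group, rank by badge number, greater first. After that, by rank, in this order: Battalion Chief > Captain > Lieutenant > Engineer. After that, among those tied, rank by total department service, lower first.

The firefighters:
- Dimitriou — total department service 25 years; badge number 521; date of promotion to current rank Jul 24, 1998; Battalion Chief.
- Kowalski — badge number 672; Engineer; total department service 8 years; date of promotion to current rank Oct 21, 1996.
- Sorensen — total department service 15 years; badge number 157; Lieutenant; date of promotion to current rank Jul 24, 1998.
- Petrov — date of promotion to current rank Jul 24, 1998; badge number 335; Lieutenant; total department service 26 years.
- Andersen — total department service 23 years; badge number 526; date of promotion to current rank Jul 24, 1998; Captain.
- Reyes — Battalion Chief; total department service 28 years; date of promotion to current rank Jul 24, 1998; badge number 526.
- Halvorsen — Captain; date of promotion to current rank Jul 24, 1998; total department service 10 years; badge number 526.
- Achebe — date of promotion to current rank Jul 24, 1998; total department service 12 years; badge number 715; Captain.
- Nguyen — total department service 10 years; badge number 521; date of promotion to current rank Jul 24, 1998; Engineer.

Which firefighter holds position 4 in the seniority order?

By date of promotion to current rank (earlier first): Kowalski (Oct 21, 1996); then Achebe, Reyes, Halvorsen, Andersen, Dimitriou, Nguyen, Petrov and Sorensen (each Jul 24, 1998).
Among Achebe, Reyes, Halvorsen, Andersen, Dimitriou, Nguyen, Petrov and Sorensen, by badge number (higher first): Achebe (715) before Reyes, Halvorsen and Andersen (526) before Dimitriou and Nguyen (521) before Petrov (335) before Sorensen (157).
Among Reyes, Halvorsen and Andersen, by rank: Reyes (Battalion Chief) before Halvorsen and Andersen (Captain).
Among Halvorsen and Andersen, by total department service (lower first): Halvorsen (10 years) before Andersen (23 years).
Among Dimitriou and Nguyen, by rank: Dimitriou (Battalion Chief) before Nguyen (Engineer).
Order: Kowalski, Achebe, Reyes, Halvorsen, Andersen, Dimitriou, Nguyen, Petrov, Sorensen.

Halvorsen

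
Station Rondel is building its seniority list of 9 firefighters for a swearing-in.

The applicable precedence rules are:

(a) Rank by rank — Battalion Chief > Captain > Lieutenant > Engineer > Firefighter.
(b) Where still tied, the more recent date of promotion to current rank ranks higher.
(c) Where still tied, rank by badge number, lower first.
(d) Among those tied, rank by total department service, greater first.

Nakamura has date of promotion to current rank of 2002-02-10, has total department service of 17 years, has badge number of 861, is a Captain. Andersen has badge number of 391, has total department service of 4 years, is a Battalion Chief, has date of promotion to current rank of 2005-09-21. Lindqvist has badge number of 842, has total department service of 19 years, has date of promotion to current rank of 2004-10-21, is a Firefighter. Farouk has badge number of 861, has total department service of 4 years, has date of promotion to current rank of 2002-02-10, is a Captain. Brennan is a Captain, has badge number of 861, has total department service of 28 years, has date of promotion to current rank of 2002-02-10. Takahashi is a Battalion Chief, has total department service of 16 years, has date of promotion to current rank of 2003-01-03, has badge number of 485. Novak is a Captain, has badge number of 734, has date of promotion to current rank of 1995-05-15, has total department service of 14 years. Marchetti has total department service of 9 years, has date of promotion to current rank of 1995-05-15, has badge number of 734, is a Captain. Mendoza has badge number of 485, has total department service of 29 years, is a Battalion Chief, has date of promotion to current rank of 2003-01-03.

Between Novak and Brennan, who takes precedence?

By rank: Andersen, Mendoza and Takahashi (Battalion Chief); then Brennan, Nakamura, Farouk, Novak and Marchetti (Captain); then Lindqvist (Firefighter).
Among Andersen, Mendoza and Takahashi, by date of promotion to current rank (later first): Andersen (2005-09-21) before Mendoza and Takahashi (2003-01-03).
Mendoza and Takahashi both have badge number 485, so the next rule applies.
Among Mendoza and Takahashi, by total department service (higher first): Mendoza (29 years) before Takahashi (16 years).
Among Brennan, Nakamura, Farouk, Novak and Marchetti, by date of promotion to current rank (later first): Brennan, Nakamura and Farouk (2002-02-10) before Novak and Marchetti (1995-05-15).
Brennan, Nakamura and Farouk all have badge number 861, so the next rule applies.
Among Brennan, Nakamura and Farouk, by total department service (higher first): Brennan (28 years) before Nakamura (17 years) before Farouk (4 years).
Novak and Marchetti both have badge number 734, so the next rule applies.
Among Novak and Marchetti, by total department service (higher first): Novak (14 years) before Marchetti (9 years).
So Brennan takes precedence.

Brennan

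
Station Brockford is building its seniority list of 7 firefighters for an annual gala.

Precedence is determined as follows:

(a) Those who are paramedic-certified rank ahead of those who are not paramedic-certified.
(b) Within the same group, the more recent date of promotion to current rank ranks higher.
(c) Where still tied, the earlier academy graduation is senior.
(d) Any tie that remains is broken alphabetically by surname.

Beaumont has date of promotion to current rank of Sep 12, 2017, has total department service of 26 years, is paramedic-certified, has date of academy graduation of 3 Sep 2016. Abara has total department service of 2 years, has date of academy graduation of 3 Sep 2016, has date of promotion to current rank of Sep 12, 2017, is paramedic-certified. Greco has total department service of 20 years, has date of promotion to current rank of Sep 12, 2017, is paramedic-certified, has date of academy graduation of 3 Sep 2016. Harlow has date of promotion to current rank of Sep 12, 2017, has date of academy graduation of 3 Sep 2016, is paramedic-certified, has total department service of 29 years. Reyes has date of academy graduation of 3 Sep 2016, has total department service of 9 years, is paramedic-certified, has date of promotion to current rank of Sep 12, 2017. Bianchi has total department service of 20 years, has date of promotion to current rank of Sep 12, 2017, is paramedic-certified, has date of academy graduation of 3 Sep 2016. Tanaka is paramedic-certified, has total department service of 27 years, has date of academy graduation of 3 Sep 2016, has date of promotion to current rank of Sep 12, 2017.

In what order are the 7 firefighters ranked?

By the first rule: Abara, Beaumont, Bianchi, Greco, Harlow, Reyes and Tanaka (each paramedic-certified).
Abara, Beaumont, Bianchi, Greco, Harlow, Reyes and Tanaka all have date of promotion to current rank Sep 12, 2017, so the next rule applies.
Abara, Beaumont, Bianchi, Greco, Harlow, Reyes and Tanaka all have date of academy graduation 3 Sep 2016, so the next rule applies.
Among Abara, Beaumont, Bianchi, Greco, Harlow, Reyes and Tanaka, alphabetically by surname: Abara before Beaumont before Bianchi before Greco before Harlow before Reyes before Tanaka.
Full order: Abara, Beaumont, Bianchi, Greco, Harlow, Reyes, Tanaka.

Abara, Beaumont, Bianchi, Greco, Harlow, Reyes, Tanaka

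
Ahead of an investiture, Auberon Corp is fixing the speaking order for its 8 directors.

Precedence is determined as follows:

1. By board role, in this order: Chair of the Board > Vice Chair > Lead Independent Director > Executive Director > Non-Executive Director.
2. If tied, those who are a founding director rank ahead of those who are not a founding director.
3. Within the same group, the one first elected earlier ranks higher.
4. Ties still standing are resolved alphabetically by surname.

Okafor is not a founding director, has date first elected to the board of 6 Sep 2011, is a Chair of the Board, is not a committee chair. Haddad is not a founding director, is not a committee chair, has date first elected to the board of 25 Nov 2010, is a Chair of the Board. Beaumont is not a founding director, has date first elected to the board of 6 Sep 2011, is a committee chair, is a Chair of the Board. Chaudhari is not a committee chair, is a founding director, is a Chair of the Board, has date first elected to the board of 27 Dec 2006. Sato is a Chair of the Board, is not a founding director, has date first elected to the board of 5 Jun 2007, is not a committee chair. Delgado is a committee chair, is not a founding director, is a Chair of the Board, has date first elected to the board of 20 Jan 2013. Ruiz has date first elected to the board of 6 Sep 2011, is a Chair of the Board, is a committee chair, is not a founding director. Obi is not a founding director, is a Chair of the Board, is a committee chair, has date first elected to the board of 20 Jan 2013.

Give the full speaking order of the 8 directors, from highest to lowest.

By board role: Chaudhari, Sato, Haddad, Beaumont, Okafor, Ruiz, Delgado and Obi (Chair of the Board).
Among Chaudhari, Sato, Haddad, Beaumont, Okafor, Ruiz, Delgado and Obi, a founding director before not a founding director: Chaudhari (a founding director) before Sato, Haddad, Beaumont, Okafor, Ruiz, Delgado and Obi (not a founding director).
Among Sato, Haddad, Beaumont, Okafor, Ruiz, Delgado and Obi, by date first elected to the board (earlier first): Sato (5 Jun 2007) before Haddad (25 Nov 2010) before Beaumont, Okafor and Ruiz (6 Sep 2011) before Delgado and Obi (20 Jan 2013).
Among Beaumont, Okafor and Ruiz, alphabetically by surname: Beaumont before Okafor before Ruiz.
Among Delgado and Obi, alphabetically by surname: Delgado before Obi.
Full order: Chaudhari, Sato, Haddad, Beaumont, Okafor, Ruiz, Delgado, Obi.

Chaudhari, Sato, Haddad, Beaumont, Okafor, Ruiz, Delgado, Obi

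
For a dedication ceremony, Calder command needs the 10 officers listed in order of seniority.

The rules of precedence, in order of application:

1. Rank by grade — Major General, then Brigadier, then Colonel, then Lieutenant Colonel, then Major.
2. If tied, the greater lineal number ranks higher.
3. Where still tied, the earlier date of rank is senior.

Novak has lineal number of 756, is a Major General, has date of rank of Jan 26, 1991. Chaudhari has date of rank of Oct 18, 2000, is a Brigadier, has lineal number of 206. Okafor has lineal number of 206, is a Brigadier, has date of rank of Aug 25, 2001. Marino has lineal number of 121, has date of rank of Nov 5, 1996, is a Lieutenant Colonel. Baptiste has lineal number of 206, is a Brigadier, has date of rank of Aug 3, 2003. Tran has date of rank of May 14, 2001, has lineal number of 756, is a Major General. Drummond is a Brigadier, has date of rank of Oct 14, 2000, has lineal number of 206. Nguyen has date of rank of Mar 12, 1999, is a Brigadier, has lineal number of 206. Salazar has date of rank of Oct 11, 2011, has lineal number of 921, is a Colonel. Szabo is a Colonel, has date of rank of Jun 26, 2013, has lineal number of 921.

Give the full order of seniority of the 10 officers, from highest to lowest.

By grade: Novak and Tran (Major General); then Nguyen, Drummond, Chaudhari, Okafor and Baptiste (Brigadier); then Salazar and Szabo (Colonel); then Marino (Lieutenant Colonel).
Novak and Tran both have lineal number 756, so the next rule applies.
Among Novak and Tran, by date of rank (earlier first): Novak (Jan 26, 1991) before Tran (May 14, 2001).
Nguyen, Drummond, Chaudhari, Okafor and Baptiste all have lineal number 206, so the next rule applies.
Among Nguyen, Drummond, Chaudhari, Okafor and Baptiste, by date of rank (earlier first): Nguyen (Mar 12, 1999) before Drummond (Oct 14, 2000) before Chaudhari (Oct 18, 2000) before Okafor (Aug 25, 2001) before Baptiste (Aug 3, 2003).
Salazar and Szabo both have lineal number 921, so the next rule applies.
Among Salazar and Szabo, by date of rank (earlier first): Salazar (Oct 11, 2011) before Szabo (Jun 26, 2013).
Full order: Novak, Tran, Nguyen, Drummond, Chaudhari, Okafor, Baptiste, Salazar, Szabo, Marino.

Novak, Tran, Nguyen, Drummond, Chaudhari, Okafor, Baptiste, Salazar, Szabo, Marino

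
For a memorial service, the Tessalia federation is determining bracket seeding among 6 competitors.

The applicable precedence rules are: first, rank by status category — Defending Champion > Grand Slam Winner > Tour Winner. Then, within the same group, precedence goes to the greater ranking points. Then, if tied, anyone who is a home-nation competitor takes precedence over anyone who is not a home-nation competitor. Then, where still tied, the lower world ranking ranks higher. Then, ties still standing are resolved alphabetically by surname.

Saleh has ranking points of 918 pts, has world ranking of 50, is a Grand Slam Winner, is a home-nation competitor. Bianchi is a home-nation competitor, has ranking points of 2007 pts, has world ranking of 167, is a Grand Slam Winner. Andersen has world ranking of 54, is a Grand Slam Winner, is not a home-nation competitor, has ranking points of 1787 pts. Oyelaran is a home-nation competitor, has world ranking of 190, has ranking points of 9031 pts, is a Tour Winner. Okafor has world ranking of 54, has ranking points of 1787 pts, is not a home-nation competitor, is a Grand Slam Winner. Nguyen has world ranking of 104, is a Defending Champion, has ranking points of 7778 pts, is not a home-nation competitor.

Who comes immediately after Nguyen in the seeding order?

By status category: Nguyen (Defending Champion); then Bianchi, Andersen, Okafor and Saleh (Grand Slam Winner); then Oyelaran (Tour Winner).
Among Bianchi, Andersen, Okafor and Saleh, by ranking points (higher first): Bianchi (2007 pts) before Andersen and Okafor (1787 pts) before Saleh (918 pts).
Andersen and Okafor are each not a home-nation competitor, so the next rule applies.
Andersen and Okafor both have world ranking 54, so the next rule applies.
Among Andersen and Okafor, alphabetically by surname: Andersen before Okafor.
Order: Nguyen, Bianchi, Andersen, Okafor, Saleh, Oyelaran.

Bianchi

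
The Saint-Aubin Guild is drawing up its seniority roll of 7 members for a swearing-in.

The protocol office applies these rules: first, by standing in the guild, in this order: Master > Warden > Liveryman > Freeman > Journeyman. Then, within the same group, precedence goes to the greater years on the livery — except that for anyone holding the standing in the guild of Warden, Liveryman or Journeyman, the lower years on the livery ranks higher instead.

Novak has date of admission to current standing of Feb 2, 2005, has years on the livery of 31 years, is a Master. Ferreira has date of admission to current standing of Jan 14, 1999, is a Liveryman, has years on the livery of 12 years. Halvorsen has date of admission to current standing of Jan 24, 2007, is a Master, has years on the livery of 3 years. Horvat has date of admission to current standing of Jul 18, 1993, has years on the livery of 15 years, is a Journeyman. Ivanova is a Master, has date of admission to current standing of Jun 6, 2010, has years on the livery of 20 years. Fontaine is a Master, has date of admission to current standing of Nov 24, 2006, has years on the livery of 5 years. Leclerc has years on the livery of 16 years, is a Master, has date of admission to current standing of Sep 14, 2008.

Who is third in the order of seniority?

By standing in the guild: Novak, Ivanova, Leclerc, Fontaine and Halvorsen (Master); then Ferreira (Liveryman); then Horvat (Journeyman).
Among Novak, Ivanova, Leclerc, Fontaine and Halvorsen, by years on the livery (higher first): Novak (31 years) before Ivanova (20 years) before Leclerc (16 years) before Fontaine (5 years) before Halvorsen (3 years).
Order: Novak, Ivanova, Leclerc, Fontaine, Halvorsen, Ferreira, Horvat.

Leclerc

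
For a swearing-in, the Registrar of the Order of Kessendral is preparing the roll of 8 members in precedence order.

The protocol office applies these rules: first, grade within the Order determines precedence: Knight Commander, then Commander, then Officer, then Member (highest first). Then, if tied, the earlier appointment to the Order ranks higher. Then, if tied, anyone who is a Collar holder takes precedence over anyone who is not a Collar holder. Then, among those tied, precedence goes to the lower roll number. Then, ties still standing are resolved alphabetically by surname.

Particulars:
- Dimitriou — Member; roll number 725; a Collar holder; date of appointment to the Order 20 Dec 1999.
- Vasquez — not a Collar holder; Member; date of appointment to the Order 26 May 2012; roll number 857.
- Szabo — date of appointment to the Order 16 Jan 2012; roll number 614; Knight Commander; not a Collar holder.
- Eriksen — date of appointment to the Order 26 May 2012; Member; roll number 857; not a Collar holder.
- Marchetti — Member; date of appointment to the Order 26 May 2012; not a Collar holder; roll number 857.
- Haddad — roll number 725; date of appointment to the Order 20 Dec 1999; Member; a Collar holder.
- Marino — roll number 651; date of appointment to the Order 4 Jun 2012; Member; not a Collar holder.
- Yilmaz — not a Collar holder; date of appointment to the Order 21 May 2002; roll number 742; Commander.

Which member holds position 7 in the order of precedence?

By grade within the Order: Szabo (Knight Commander); then Yilmaz (Commander); then Dimitriou, Haddad, Eriksen, Marchetti, Vasquez and Marino (Member).
Among Dimitriou, Haddad, Eriksen, Marchetti, Vasquez and Marino, by date of appointment to the Order (earlier first): Dimitriou and Haddad (20 Dec 1999) before Eriksen, Marchetti and Vasquez (26 May 2012) before Marino (4 Jun 2012).
Dimitriou and Haddad are each a Collar holder, so the next rule applies.
Dimitriou and Haddad both have roll number 725, so the next rule applies.
Among Dimitriou and Haddad, alphabetically by surname: Dimitriou before Haddad.
Eriksen, Marchetti and Vasquez are each not a Collar holder, so the next rule applies.
Eriksen, Marchetti and Vasquez all have roll number 857, so the next rule applies.
Among Eriksen, Marchetti and Vasquez, alphabetically by surname: Eriksen before Marchetti before Vasquez.
Order: Szabo, Yilmaz, Dimitriou, Haddad, Eriksen, Marchetti, Vasquez, Marino.

Vasquez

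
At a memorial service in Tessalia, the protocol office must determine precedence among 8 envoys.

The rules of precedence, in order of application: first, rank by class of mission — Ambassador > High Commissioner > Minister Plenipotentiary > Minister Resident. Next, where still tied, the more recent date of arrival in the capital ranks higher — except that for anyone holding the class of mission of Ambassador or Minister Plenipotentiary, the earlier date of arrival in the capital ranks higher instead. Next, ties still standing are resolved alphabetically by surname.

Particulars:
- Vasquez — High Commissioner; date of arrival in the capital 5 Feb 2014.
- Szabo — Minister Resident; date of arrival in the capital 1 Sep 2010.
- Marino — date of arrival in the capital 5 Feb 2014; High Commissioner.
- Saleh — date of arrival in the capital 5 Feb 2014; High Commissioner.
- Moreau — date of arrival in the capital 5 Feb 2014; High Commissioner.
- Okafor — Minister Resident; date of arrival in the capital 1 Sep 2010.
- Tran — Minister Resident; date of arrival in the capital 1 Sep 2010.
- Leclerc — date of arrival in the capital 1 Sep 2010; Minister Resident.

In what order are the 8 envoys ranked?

Marino, Moreau, Saleh, Vasquez, Leclerc, Okafor, Szabo, Tran

By class of mission: Marino, Moreau, Saleh and Vasquez (High Commissioner); then Leclerc, Okafor, Szabo and Tran (Minister Resident).
Marino, Moreau, Saleh and Vasquez all have date of arrival in the capital 5 Feb 2014, so the next rule applies.
Among Marino, Moreau, Saleh and Vasquez, alphabetically by surname: Marino before Moreau before Saleh before Vasquez.
Leclerc, Okafor, Szabo and Tran all have date of arrival in the capital 1 Sep 2010, so the next rule applies.
Among Leclerc, Okafor, Szabo and Tran, alphabetically by surname: Leclerc before Okafor before Szabo before Tran.
Full order: Marino, Moreau, Saleh, Vasquez, Leclerc, Okafor, Szabo, Tran.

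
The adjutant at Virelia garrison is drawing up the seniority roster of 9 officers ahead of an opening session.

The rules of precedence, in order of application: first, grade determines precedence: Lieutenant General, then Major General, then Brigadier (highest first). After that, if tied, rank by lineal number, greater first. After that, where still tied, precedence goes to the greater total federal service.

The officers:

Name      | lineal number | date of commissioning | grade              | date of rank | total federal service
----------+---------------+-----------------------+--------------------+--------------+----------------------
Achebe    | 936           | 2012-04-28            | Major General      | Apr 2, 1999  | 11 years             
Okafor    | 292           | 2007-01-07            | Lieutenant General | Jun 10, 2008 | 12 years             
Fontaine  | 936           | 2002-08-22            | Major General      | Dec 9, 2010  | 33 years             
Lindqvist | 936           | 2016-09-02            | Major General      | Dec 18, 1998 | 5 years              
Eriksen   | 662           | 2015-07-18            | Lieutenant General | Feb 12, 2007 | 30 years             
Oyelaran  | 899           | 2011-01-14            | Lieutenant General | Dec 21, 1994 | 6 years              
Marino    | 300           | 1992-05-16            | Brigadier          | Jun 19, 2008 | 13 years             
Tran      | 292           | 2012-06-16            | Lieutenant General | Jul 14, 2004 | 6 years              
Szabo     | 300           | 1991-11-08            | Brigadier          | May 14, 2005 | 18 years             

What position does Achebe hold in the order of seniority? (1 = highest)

By grade: Oyelaran, Eriksen, Okafor and Tran (Lieutenant General); then Fontaine, Achebe and Lindqvist (Major General); then Szabo and Marino (Brigadier).
Among Oyelaran, Eriksen, Okafor and Tran, by lineal number (higher first): Oyelaran (899) before Eriksen (662) before Okafor and Tran (292).
Among Okafor and Tran, by total federal service (higher first): Okafor (12 years) before Tran (6 years).
Fontaine, Achebe and Lindqvist all have lineal number 936, so the next rule applies.
Among Fontaine, Achebe and Lindqvist, by total federal service (higher first): Fontaine (33 years) before Achebe (11 years) before Lindqvist (5 years).
Szabo and Marino both have lineal number 300, so the next rule applies.
Among Szabo and Marino, by total federal service (higher first): Szabo (18 years) before Marino (13 years).
Order: Oyelaran, Eriksen, Okafor, Tran, Fontaine, Achebe, Lindqvist, Szabo, Marino. So position 6.

6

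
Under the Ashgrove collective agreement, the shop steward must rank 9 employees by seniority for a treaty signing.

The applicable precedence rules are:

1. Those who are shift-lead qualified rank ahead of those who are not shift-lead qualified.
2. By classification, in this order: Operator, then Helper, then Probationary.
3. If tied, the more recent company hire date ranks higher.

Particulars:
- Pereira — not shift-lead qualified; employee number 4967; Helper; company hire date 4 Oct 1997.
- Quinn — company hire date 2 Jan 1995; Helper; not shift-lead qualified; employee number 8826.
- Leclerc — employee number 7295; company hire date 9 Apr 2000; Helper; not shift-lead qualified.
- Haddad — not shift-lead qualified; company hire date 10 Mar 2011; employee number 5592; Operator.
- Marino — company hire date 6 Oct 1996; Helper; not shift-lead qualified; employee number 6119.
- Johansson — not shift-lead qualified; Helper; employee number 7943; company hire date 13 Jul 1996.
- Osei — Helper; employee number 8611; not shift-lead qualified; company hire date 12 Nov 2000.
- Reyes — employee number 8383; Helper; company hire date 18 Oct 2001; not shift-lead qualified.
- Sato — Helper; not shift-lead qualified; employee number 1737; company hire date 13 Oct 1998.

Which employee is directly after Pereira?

By the first rule: Haddad, Reyes, Osei, Leclerc, Sato, Pereira, Marino, Johansson and Quinn (each not shift-lead qualified).
Among Haddad, Reyes, Osei, Leclerc, Sato, Pereira, Marino, Johansson and Quinn, by classification: Haddad (Operator) before Reyes, Osei, Leclerc, Sato, Pereira, Marino, Johansson and Quinn (Helper).
Among Reyes, Osei, Leclerc, Sato, Pereira, Marino, Johansson and Quinn, by company hire date (later first): Reyes (18 Oct 2001) before Osei (12 Nov 2000) before Leclerc (9 Apr 2000) before Sato (13 Oct 1998) before Pereira (4 Oct 1997) before Marino (6 Oct 1996) before Johansson (13 Jul 1996) before Quinn (2 Jan 1995).
Order: Haddad, Reyes, Osei, Leclerc, Sato, Pereira, Marino, Johansson, Quinn.

Marino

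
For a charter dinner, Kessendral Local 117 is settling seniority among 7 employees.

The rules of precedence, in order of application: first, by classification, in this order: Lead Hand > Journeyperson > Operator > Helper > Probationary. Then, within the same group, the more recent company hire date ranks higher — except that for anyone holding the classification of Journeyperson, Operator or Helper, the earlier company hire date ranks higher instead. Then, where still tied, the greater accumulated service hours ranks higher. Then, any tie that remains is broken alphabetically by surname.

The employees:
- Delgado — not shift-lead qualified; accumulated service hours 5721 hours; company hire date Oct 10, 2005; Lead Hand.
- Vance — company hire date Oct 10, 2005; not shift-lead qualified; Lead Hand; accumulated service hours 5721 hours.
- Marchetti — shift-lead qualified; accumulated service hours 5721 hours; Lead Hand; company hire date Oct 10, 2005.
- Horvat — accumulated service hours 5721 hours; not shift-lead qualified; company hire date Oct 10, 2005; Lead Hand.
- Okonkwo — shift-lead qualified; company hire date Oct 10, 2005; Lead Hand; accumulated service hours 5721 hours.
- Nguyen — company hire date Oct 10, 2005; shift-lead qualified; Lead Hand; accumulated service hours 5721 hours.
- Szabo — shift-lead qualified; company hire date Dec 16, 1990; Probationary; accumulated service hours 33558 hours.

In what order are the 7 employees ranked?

Delgado, Horvat, Marchetti, Nguyen, Okonkwo, Vance, Szabo

By classification: Delgado, Horvat, Marchetti, Nguyen, Okonkwo and Vance (Lead Hand); then Szabo (Probationary).
Delgado, Horvat, Marchetti, Nguyen, Okonkwo and Vance all have company hire date Oct 10, 2005, so the next rule applies.
Delgado, Horvat, Marchetti, Nguyen, Okonkwo and Vance all have accumulated service hours 5721 hours, so the next rule applies.
Among Delgado, Horvat, Marchetti, Nguyen, Okonkwo and Vance, alphabetically by surname: Delgado before Horvat before Marchetti before Nguyen before Okonkwo before Vance.
Full order: Delgado, Horvat, Marchetti, Nguyen, Okonkwo, Vance, Szabo.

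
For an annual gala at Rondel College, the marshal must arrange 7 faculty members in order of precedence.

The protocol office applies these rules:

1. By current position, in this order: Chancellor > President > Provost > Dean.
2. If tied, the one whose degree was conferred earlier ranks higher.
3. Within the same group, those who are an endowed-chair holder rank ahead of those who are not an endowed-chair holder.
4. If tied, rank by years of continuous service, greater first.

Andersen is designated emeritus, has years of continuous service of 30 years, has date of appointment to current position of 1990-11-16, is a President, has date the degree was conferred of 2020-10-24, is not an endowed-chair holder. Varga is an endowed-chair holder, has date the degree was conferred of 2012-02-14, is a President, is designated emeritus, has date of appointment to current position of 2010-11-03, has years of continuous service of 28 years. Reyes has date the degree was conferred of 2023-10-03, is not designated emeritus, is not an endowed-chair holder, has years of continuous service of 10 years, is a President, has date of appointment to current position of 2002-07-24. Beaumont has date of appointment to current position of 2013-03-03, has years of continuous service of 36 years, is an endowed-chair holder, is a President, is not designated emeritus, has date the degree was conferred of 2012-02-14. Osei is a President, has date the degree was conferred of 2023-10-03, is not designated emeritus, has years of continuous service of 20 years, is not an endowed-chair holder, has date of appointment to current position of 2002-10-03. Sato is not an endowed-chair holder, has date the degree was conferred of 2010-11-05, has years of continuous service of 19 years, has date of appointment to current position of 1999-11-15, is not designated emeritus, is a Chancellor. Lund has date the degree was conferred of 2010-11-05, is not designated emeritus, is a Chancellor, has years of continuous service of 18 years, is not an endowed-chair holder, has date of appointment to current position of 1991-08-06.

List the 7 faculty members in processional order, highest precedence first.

Sato, Lund, Beaumont, Varga, Andersen, Osei, Reyes

By current position: Sato and Lund (Chancellor); then Beaumont, Varga, Andersen, Osei and Reyes (President).
Sato and Lund both have date the degree was conferred 2010-11-05, so the next rule applies.
Sato and Lund are each not an endowed-chair holder, so the next rule applies.
Among Sato and Lund, by years of continuous service (higher first): Sato (19 years) before Lund (18 years).
Among Beaumont, Varga, Andersen, Osei and Reyes, by date the degree was conferred (earlier first): Beaumont and Varga (2012-02-14) before Andersen (2020-10-24) before Osei and Reyes (2023-10-03).
Beaumont and Varga are each an endowed-chair holder, so the next rule applies.
Among Beaumont and Varga, by years of continuous service (higher first): Beaumont (36 years) before Varga (28 years).
Osei and Reyes are each not an endowed-chair holder, so the next rule applies.
Among Osei and Reyes, by years of continuous service (higher first): Osei (20 years) before Reyes (10 years).
Full order: Sato, Lund, Beaumont, Varga, Andersen, Osei, Reyes.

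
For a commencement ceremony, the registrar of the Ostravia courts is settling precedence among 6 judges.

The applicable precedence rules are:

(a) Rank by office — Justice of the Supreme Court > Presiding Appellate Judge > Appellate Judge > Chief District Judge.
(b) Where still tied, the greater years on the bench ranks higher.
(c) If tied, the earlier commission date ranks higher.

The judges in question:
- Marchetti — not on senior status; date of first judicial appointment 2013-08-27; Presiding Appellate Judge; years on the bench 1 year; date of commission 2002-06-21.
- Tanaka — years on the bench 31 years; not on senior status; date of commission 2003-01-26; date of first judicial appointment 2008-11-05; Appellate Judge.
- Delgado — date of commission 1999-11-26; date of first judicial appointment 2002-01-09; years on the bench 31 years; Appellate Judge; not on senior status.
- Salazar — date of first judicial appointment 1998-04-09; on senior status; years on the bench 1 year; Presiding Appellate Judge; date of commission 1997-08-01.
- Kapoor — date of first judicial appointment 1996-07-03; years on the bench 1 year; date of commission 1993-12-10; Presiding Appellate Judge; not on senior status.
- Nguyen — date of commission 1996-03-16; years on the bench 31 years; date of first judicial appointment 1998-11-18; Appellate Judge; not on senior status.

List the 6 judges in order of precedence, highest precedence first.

Kapoor, Salazar, Marchetti, Nguyen, Delgado, Tanaka

By office: Kapoor, Salazar and Marchetti (Presiding Appellate Judge); then Nguyen, Delgado and Tanaka (Appellate Judge).
Kapoor, Salazar and Marchetti all have years on the bench 1 year, so the next rule applies.
Among Kapoor, Salazar and Marchetti, by date of commission (earlier first): Kapoor (1993-12-10) before Salazar (1997-08-01) before Marchetti (2002-06-21).
Nguyen, Delgado and Tanaka all have years on the bench 31 years, so the next rule applies.
Among Nguyen, Delgado and Tanaka, by date of commission (earlier first): Nguyen (1996-03-16) before Delgado (1999-11-26) before Tanaka (2003-01-26).
Full order: Kapoor, Salazar, Marchetti, Nguyen, Delgado, Tanaka.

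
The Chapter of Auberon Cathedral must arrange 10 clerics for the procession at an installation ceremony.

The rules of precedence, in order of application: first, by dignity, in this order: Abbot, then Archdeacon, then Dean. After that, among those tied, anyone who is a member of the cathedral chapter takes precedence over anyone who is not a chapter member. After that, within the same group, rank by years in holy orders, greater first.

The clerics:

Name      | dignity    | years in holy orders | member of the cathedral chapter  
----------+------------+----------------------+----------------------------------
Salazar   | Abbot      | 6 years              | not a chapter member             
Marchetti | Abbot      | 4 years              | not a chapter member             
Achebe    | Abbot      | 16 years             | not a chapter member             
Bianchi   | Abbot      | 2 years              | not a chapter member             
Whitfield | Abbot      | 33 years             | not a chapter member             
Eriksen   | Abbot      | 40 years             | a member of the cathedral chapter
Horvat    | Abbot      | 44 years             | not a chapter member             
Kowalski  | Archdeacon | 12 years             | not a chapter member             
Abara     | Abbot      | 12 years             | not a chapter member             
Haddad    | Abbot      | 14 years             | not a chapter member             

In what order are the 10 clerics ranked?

Eriksen, Horvat, Whitfield, Achebe, Haddad, Abara, Salazar, Marchetti, Bianchi, Kowalski

By dignity: Eriksen, Horvat, Whitfield, Achebe, Haddad, Abara, Salazar, Marchetti and Bianchi (Abbot); then Kowalski (Archdeacon).
Among Eriksen, Horvat, Whitfield, Achebe, Haddad, Abara, Salazar, Marchetti and Bianchi, a member of the cathedral chapter before not a chapter member: Eriksen (a member of the cathedral chapter) before Horvat, Whitfield, Achebe, Haddad, Abara, Salazar, Marchetti and Bianchi (not a chapter member).
Among Horvat, Whitfield, Achebe, Haddad, Abara, Salazar, Marchetti and Bianchi, by years in holy orders (higher first): Horvat (44 years) before Whitfield (33 years) before Achebe (16 years) before Haddad (14 years) before Abara (12 years) before Salazar (6 years) before Marchetti (4 years) before Bianchi (2 years).
Full order: Eriksen, Horvat, Whitfield, Achebe, Haddad, Abara, Salazar, Marchetti, Bianchi, Kowalski.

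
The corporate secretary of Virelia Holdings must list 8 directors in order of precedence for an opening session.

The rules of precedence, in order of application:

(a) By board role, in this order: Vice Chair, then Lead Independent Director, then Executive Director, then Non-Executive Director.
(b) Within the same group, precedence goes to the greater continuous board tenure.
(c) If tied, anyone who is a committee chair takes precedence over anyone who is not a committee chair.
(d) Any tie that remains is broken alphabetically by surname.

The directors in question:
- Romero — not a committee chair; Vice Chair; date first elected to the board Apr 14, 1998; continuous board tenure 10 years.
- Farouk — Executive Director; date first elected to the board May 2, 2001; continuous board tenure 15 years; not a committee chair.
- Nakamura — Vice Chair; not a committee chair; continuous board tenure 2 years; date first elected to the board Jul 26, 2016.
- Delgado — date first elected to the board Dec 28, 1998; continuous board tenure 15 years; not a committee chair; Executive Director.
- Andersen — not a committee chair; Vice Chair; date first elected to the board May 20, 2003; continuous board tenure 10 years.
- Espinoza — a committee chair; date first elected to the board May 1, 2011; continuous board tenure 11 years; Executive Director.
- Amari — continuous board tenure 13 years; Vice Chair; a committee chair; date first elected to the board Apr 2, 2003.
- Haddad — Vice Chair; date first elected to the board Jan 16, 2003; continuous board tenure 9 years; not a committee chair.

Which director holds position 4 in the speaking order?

By board role: Amari, Andersen, Romero, Haddad and Nakamura (Vice Chair); then Delgado, Farouk and Espinoza (Executive Director).
Among Amari, Andersen, Romero, Haddad and Nakamura, by continuous board tenure (higher first): Amari (13 years) before Andersen and Romero (10 years) before Haddad (9 years) before Nakamura (2 years).
Andersen and Romero are each not a committee chair, so the next rule applies.
Among Andersen and Romero, alphabetically by surname: Andersen before Romero.
Among Delgado, Farouk and Espinoza, by continuous board tenure (higher first): Delgado and Farouk (15 years) before Espinoza (11 years).
Delgado and Farouk are each not a committee chair, so the next rule applies.
Among Delgado and Farouk, alphabetically by surname: Delgado before Farouk.
Order: Amari, Andersen, Romero, Haddad, Nakamura, Delgado, Farouk, Espinoza.

Haddad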